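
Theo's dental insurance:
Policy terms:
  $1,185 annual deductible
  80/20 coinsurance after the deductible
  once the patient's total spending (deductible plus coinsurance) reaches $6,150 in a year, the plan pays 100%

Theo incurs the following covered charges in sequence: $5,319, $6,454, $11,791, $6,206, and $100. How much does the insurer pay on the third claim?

$9,432.80

Bill 1, $5,319: $1,185 to deductible, leaving $4,134; patient's 20% is $826.80. Patient owes $2,011.80 (running OOP $2,011.80). Insurer: $5,319 − $2,011.80 = $3,307.20.
Bill 2, $6,454: 20% coinsurance on $6,454 = $1,290.80. Cost to patient: $1,290.80. OOP to date $3,302.60. Insurer: $6,454 − $1,290.80 = $5,163.20.
Bill 3, $11,791: deductible already satisfied, so patient's share is 20% × $11,791 = $2,358.20. Cost to patient: $2,358.20. OOP to date $5,660.80. Plan pays $11,791 − $2,358.20 = $9,432.80.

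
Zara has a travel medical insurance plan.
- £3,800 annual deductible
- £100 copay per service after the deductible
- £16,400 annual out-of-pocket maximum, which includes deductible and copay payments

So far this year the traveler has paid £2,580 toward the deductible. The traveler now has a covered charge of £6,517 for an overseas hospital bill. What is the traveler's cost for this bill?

Deductible still to meet: £3,800 − £2,580 = £1,220.
That leaves £6,517 − £1,220 = £5,297 for the copay.
Copay on this service: £100.
So the traveler owes £1,220 + £100 = £1,320 before any cap.
Cumulative spending £2,580 + £1,320 = £3,900 stays under the £16,400 maximum.

£1,320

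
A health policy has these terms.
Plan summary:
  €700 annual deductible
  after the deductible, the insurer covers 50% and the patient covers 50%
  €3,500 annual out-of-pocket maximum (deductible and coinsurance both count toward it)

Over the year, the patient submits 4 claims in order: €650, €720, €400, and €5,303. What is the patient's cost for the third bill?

€200

#1 (€650): entire amount goes to the deductible. Cost to patient: €650. OOP to date €650.
#2 (€720): deductible takes €50, €670 remains; 50% of €670 = €335. Patient pays €385; OOP now €1,035.
#3 (€400): deductible met; 50% of €400 = €200. Cost to patient: €200. OOP to date €1,235.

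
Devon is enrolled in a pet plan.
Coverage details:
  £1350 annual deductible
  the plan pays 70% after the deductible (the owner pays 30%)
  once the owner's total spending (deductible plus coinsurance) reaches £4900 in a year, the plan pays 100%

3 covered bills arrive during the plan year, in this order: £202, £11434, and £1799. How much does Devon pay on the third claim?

£464.20

#1 (£202): all of it applies to the deductible. Owner pays £202; OOP now £202.
#2 (£11434): £1148 to deductible, leaving £10286; coinsurance £10286 × 30% = £3085.80. Cost to owner: £4233.80. OOP to date £4435.80.
#3 (£1799): deductible already satisfied, so owner's share is 30% × £1799 = £539.70. OOP would hit £4975.50 > £4900, so the cap limits the owner to £4900 − £4435.80 = £464.20.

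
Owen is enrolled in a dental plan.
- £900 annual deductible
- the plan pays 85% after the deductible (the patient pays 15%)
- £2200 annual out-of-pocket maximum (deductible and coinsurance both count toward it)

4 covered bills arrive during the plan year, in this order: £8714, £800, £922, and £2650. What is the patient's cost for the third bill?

Claim 1 (£8714): £900 finishes the deductible; £7814 goes to coinsurance; coinsurance £7814 × 15% = £1172.10. Cost to patient: £2072.10. OOP to date £2072.10.
Claim 2 (£800): 15% coinsurance on £800 = £120. Cost to patient: £120. OOP to date £2192.10.
Claim 3 (£922): deductible met; 15% of £922 = £138.30. Adding that to £2192.10 gives £2330.40, past the £2200 cap; patient pays only £2200 − £2192.10 = £7.90.

£7.90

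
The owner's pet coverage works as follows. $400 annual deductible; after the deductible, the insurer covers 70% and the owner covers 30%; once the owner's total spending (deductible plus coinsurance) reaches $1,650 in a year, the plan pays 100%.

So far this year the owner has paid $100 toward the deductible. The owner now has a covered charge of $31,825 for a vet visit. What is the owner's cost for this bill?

$1,550

Remaining deductible: $400 − $100 = $300.
That leaves $31,825 − $300 = $31,525 for coinsurance.
Coinsurance: $31,525 × 30% = $9,457.50.
Owner responsibility before any cap: $300 + $9,457.50 = $9,757.50.
Adding $9,757.50 to the $100 already spent would give $9,857.50, which exceeds the $1,650 cap; the owner pays just $1,650 − $100 = $1,550.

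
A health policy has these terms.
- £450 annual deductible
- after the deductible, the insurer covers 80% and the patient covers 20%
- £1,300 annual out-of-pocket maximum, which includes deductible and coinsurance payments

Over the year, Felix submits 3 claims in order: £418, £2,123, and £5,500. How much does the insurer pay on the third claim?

£5,068.20

#1 (£418): fully absorbed by the deductible. Patient owes £418 (running OOP £418). Insurer: £418 − £418 = £0.
#2 (£2,123): £32 to deductible, leaving £2,091; coinsurance £2,091 × 20% = £418.20. Patient owes £450.20 (running OOP £868.20). Insurer: £2,123 − £450.20 = £1,672.80.
#3 (£5,500): deductible already satisfied, so patient's share is 20% × £5,500 = £1,100. Adding that to £868.20 gives £1,968.20, past the £1,300 cap; patient pays only £1,300 − £868.20 = £431.80. Plan pays £5,500 − £431.80 = £5,068.20.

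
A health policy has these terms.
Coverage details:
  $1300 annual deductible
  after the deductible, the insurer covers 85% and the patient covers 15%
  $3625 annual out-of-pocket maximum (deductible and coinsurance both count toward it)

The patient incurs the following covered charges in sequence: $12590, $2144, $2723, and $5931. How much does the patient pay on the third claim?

Claim 1 — $12590: $1300 to deductible, leaving $11290; patient's 15% is $1693.50. Patient owes $2993.50 (running OOP $2993.50).
Claim 2 — $2144: 15% coinsurance on $2144 = $321.60. Cost to patient: $321.60. OOP to date $3315.10.
Claim 3 — $2723: deductible met; 15% of $2723 = $408.45. That would push OOP to $3723.55, over the $3625 cap, so patient pays $3625 − $3315.10 = $309.90.

$309.90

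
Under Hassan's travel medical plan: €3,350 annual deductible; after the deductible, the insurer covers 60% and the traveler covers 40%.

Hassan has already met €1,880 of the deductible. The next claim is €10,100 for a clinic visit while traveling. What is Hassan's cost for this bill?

Remaining deductible: €3,350 − €1,880 = €1,470.
The remaining €8,630 (= €10,100 − €1,470) moves to coinsurance.
Traveler's 40% share of €8,630 is €3,452.
Traveler responsibility: €1,470 + €3,452 = €4,922.

€4,922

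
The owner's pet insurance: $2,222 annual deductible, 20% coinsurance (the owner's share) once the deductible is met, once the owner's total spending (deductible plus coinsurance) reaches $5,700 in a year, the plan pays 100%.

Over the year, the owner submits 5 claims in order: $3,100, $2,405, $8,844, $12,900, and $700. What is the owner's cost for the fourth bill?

$1,052.60

Claim 1 — $3,100: deductible takes $2,222, $878 remains; owner's 20% is $175.60. Cost to owner: $2,397.60. OOP to date $2,397.60.
Claim 2 — $2,405: deductible met; 20% of $2,405 = $481. Cost to owner: $481. OOP to date $2,878.60.
Claim 3 — $8,844: 20% coinsurance on $8,844 = $1,768.80. Cost to owner: $1,768.80. OOP to date $4,647.40.
Claim 4 — $12,900: deductible met; 20% of $12,900 = $2,580. That would push OOP to $7,227.40, over the $5,700 cap, so owner pays $5,700 − $4,647.40 = $1,052.60.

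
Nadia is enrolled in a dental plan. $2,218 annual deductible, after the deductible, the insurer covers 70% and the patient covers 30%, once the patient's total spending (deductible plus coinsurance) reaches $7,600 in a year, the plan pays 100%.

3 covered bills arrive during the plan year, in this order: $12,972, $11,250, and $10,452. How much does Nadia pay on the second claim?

Claim 1 — $12,972: $2,218 finishes the deductible; $10,754 goes to coinsurance; coinsurance $10,754 × 30% = $3,226.20. Cost to patient: $5,444.20. OOP to date $5,444.20.
Claim 2 — $11,250: deductible already satisfied, so patient's share is 30% × $11,250 = $3,375. OOP would hit $8,819.20 > $7,600, so the cap limits the patient to $7,600 − $5,444.20 = $2,155.80.

$2,155.80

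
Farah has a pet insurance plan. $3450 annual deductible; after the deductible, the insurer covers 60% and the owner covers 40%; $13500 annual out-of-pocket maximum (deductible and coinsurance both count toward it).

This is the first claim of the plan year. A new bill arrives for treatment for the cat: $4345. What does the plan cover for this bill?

$537

The full $3450 deductible is still open; $3450 of this bill applies to it.
That leaves $4345 − $3450 = $895 for coinsurance.
Owner's 40% share of $895 is $358.
So the owner owes $3450 + $358 = $3808 before any cap.
Total out-of-pocket so far would be $0 + $3808 = $3808, below the $13500 cap — no reduction.
Insurer pays the balance: $4345 − $3808 = $537.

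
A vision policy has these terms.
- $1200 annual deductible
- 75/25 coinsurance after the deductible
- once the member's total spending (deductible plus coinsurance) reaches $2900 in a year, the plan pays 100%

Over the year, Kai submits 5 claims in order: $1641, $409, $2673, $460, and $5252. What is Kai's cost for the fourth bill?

Claim 1 ($1641): deductible takes $1200, $441 remains; member's 25% is $110.25. Member pays $1310.25; OOP now $1310.25.
Claim 2 ($409): 25% coinsurance on $409 = $102.25. Cost to member: $102.25. OOP to date $1412.50.
Claim 3 ($2673): deductible met; 25% of $2673 = $668.25. Cost to member: $668.25. OOP to date $2080.75.
Claim 4 ($460): 25% coinsurance on $460 = $115. Cost to member: $115. OOP to date $2195.75.

$115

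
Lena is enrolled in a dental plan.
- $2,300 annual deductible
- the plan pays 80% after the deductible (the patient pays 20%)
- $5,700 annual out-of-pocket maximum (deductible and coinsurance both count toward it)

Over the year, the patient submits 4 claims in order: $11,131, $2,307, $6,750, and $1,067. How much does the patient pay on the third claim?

Claim 1 — $11,131: deductible takes $2,300, $8,831 remains; 20% of $8,831 = $1,766.20. Patient owes $4,066.20 (running OOP $4,066.20).
Claim 2 — $2,307: deductible met; 20% of $2,307 = $461.40. Patient pays $461.40; OOP now $4,527.60.
Claim 3 — $6,750: deductible met; 20% of $6,750 = $1,350. OOP would hit $5,877.60 > $5,700, so the cap limits the patient to $5,700 − $4,527.60 = $1,172.40.

$1,172.40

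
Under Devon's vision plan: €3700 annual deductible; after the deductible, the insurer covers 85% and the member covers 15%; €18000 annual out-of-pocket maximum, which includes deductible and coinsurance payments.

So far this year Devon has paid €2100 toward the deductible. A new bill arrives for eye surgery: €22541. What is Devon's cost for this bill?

€4741.15

Remaining deductible: €3700 − €2100 = €1600.
That leaves €22541 − €1600 = €20941 for coinsurance.
Member's 15% share of €20941 is €3141.15.
So the member owes €1600 + €3141.15 = €4741.15 before any cap.
Total out-of-pocket so far would be €2100 + €4741.15 = €6841.15, below the €18000 cap — no reduction.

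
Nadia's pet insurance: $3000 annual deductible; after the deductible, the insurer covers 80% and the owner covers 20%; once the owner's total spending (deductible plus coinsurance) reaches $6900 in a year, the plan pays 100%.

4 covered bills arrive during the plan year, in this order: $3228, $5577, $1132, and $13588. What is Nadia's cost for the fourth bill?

$2512.60

Claim 1 — $3228: deductible takes $3000, $228 remains; 20% of $228 = $45.60. Owner owes $3045.60 (running OOP $3045.60).
Claim 2 — $5577: deductible already satisfied, so owner's share is 20% × $5577 = $1115.40. Owner owes $1115.40 (running OOP $4161).
Claim 3 — $1132: deductible met; 20% of $1132 = $226.40. Cost to owner: $226.40. OOP to date $4387.40.
Claim 4 — $13588: deductible met; 20% of $13588 = $2717.60. That would push OOP to $7105, over the $6900 cap, so owner pays $6900 − $4387.40 = $2512.60.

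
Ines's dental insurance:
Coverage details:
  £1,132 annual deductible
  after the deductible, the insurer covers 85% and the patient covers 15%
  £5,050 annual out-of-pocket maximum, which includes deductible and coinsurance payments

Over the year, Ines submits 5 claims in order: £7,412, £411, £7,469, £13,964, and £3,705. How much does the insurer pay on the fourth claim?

#1 (£7,412): £1,132 finishes the deductible; £6,280 goes to coinsurance; 15% of £6,280 = £942. Patient pays £2,074; OOP now £2,074. Insurer: £7,412 − £2,074 = £5,338.
#2 (£411): deductible met; 15% of £411 = £61.65. Patient owes £61.65 (running OOP £2,135.65). Plan pays £411 − £61.65 = £349.35.
#3 (£7,469): deductible already satisfied, so patient's share is 15% × £7,469 = £1,120.35. Patient pays £1,120.35; OOP now £3,256. Plan pays £7,469 − £1,120.35 = £6,348.65.
#4 (£13,964): deductible met; 15% of £13,964 = £2,094.60. Adding that to £3,256 gives £5,350.60, past the £5,050 cap; patient pays only £5,050 − £3,256 = £1,794. Insurer: £13,964 − £1,794 = £12,170.

£12,170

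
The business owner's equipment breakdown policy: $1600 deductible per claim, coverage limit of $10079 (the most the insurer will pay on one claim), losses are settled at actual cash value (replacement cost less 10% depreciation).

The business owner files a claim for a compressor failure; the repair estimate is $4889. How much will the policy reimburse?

Depreciate 10%: the covered value is $4889 × 0.9 = $4400.10.
Subtract the deductible: $4400.10 − $1600 = $2800.10.
That's under the $10079 cap, so the insurer reimburses the full $2800.10.

$2800.10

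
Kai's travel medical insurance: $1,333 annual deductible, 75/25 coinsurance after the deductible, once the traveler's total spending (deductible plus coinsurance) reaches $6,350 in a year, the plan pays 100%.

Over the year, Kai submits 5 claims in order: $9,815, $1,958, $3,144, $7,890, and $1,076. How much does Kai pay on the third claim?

Claim 1 — $9,815: $1,333 finishes the deductible; $8,482 goes to coinsurance; 25% of $8,482 = $2,120.50. Traveler pays $3,453.50; OOP now $3,453.50.
Claim 2 — $1,958: deductible met; 25% of $1,958 = $489.50. Traveler pays $489.50; OOP now $3,943.
Claim 3 — $3,144: deductible met; 25% of $3,144 = $786. Traveler owes $786 (running OOP $4,729).

$786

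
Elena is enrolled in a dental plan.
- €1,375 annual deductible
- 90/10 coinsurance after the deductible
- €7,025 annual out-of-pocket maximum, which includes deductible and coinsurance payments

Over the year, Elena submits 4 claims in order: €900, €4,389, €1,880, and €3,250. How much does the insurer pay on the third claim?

#1 (€900): fully absorbed by the deductible. Cost to patient: €900. OOP to date €900. Plan pays €900 − €900 = €0.
#2 (€4,389): €475 finishes the deductible; €3,914 goes to coinsurance; patient's 10% is €391.40. Cost to patient: €866.40. OOP to date €1,766.40. Plan pays €4,389 − €866.40 = €3,522.60.
#3 (€1,880): 10% coinsurance on €1,880 = €188. Patient pays €188; OOP now €1,954.40. Plan pays €1,880 − €188 = €1,692.

€1,692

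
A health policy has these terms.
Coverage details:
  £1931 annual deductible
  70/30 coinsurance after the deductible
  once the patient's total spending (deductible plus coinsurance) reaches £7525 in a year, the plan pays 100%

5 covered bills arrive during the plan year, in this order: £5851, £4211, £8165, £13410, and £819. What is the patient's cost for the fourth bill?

£705.20

Claim 1 (£5851): deductible takes £1931, £3920 remains; 30% of £3920 = £1176. Patient owes £3107 (running OOP £3107).
Claim 2 (£4211): 30% coinsurance on £4211 = £1263.30. Patient owes £1263.30 (running OOP £4370.30).
Claim 3 (£8165): deductible met; 30% of £8165 = £2449.50. Patient pays £2449.50; OOP now £6819.80.
Claim 4 (£13410): 30% coinsurance on £13410 = £4023. That would push OOP to £10842.80, over the £7525 cap, so patient pays £7525 − £6819.80 = £705.20.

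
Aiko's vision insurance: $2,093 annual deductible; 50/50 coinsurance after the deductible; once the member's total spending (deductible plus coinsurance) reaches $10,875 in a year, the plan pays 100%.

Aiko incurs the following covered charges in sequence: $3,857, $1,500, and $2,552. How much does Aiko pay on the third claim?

$1,276

Bill 1, $3,857: $2,093 finishes the deductible; $1,764 goes to coinsurance; member's 50% is $882. Member pays $2,975; OOP now $2,975.
Bill 2, $1,500: 50% coinsurance on $1,500 = $750. Member owes $750 (running OOP $3,725).
Bill 3, $2,552: deductible met; 50% of $2,552 = $1,276. Cost to member: $1,276. OOP to date $5,001.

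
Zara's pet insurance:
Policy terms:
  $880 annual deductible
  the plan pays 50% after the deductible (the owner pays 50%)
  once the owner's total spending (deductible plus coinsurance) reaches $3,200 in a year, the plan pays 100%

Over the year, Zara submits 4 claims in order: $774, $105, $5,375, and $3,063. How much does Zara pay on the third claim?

Claim 1 ($774): fully absorbed by the deductible. Owner pays $774; OOP now $774.
Claim 2 ($105): all of it applies to the deductible. Cost to owner: $105. OOP to date $879.
Claim 3 ($5,375): $1 to deductible, leaving $5,374; 50% of $5,374 = $2,687. Together that's $1 + $2,687 = $2,688. Adding that to $879 gives $3,567, past the $3,200 cap; owner pays only $3,200 − $879 = $2,321.

$2,321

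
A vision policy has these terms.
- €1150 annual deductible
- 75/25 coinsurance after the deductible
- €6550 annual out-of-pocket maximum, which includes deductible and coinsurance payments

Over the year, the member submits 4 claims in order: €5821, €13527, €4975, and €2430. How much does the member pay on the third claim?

€850.50

Bill 1, €5821: €1150 to deductible, leaving €4671; member's 25% is €1167.75. Cost to member: €2317.75. OOP to date €2317.75.
Bill 2, €13527: deductible met; 25% of €13527 = €3381.75. Member pays €3381.75; OOP now €5699.50.
Bill 3, €4975: deductible met; 25% of €4975 = €1243.75. OOP would hit €6943.25 > €6550, so the cap limits the member to €6550 − €5699.50 = €850.50.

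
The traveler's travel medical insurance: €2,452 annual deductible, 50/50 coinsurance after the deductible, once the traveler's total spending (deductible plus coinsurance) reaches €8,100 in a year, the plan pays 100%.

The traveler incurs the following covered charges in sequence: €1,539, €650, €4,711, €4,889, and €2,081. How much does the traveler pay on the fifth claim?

Claim 1 (€1,539): entire amount goes to the deductible. Cost to traveler: €1,539. OOP to date €1,539.
Claim 2 (€650): all of it applies to the deductible. Traveler pays €650; OOP now €2,189.
Claim 3 (€4,711): €263 to deductible, leaving €4,448; traveler's 50% is €2,224. Traveler owes €2,487 (running OOP €4,676).
Claim 4 (€4,889): deductible already satisfied, so traveler's share is 50% × €4,889 = €2,444.50. Cost to traveler: €2,444.50. OOP to date €7,120.50.
Claim 5 (€2,081): 50% coinsurance on €2,081 = €1,040.50. Adding that to €7,120.50 gives €8,161, past the €8,100 cap; traveler pays only €8,100 − €7,120.50 = €979.50.

€979.50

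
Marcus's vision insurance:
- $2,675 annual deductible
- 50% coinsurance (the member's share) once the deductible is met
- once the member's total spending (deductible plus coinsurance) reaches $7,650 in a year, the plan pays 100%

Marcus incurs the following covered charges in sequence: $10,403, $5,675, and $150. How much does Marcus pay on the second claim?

Claim 1 ($10,403): $2,675 finishes the deductible; $7,728 goes to coinsurance; 50% of $7,728 = $3,864. Cost to member: $6,539. OOP to date $6,539.
Claim 2 ($5,675): 50% coinsurance on $5,675 = $2,837.50. OOP would hit $9,376.50 > $7,650, so the cap limits the member to $7,650 − $6,539 = $1,111.

$1,111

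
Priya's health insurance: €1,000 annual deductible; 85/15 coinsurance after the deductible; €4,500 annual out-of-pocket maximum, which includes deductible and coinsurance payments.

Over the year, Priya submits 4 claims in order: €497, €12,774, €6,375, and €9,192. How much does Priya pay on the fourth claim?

€703.10

Bill 1, €497: fully absorbed by the deductible. Cost to patient: €497. OOP to date €497.
Bill 2, €12,774: €503 to deductible, leaving €12,271; coinsurance €12,271 × 15% = €1,840.65. Patient pays €2,343.65; OOP now €2,840.65.
Bill 3, €6,375: deductible met; 15% of €6,375 = €956.25. Patient pays €956.25; OOP now €3,796.90.
Bill 4, €9,192: deductible met; 15% of €9,192 = €1,378.80. That would push OOP to €5,175.70, over the €4,500 cap, so patient pays €4,500 − €3,796.90 = €703.10.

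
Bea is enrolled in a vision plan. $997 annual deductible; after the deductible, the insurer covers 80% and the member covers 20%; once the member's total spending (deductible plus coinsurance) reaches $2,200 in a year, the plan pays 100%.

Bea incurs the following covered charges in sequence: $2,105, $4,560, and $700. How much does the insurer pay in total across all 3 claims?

$5,165

Claim 1 — $2,105: deductible takes $997, $1,108 remains; 20% of $1,108 = $221.60. Cost to member: $1,218.60. OOP to date $1,218.60. Insurer: $2,105 − $1,218.60 = $886.40.
Claim 2 — $4,560: deductible already satisfied, so member's share is 20% × $4,560 = $912. Member pays $912; OOP now $2,130.60. Insurer: $4,560 − $912 = $3,648.
Claim 3 — $700: deductible already satisfied, so member's share is 20% × $700 = $140. That would push OOP to $2,270.60, over the $2,200 cap, so member pays $2,200 − $2,130.60 = $69.40. Plan pays $700 − $69.40 = $630.60.
Insurer total: $886.40 + $3,648 + $630.60 = $5,165.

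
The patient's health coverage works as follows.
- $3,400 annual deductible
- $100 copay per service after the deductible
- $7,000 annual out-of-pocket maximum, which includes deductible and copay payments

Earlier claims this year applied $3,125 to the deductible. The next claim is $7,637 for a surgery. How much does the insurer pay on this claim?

Deductible still to meet: $3,400 − $3,125 = $275.
That leaves $7,637 − $275 = $7,362 for the copay.
Copay on this service: $100.
Patient responsibility before any cap: $275 + $100 = $375.
Year-to-date out-of-pocket becomes $3,125 + $375 = $3,500, still under the $7,000 maximum, so no cap applies.
Insurer pays the balance: $7,637 − $375 = $7,262.

$7,262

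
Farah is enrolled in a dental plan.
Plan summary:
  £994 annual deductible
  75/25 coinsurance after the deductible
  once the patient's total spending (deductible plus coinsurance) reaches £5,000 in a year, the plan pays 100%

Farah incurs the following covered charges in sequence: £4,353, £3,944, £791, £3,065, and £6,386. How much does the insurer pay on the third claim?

£593.25

Claim 1 (£4,353): deductible takes £994, £3,359 remains; coinsurance £3,359 × 25% = £839.75. Cost to patient: £1,833.75. OOP to date £1,833.75. Insurer: £4,353 − £1,833.75 = £2,519.25.
Claim 2 (£3,944): deductible already satisfied, so patient's share is 25% × £3,944 = £986. Patient pays £986; OOP now £2,819.75. Plan pays £3,944 − £986 = £2,958.
Claim 3 (£791): deductible already satisfied, so patient's share is 25% × £791 = £197.75. Patient owes £197.75 (running OOP £3,017.50). Insurer: £791 − £197.75 = £593.25.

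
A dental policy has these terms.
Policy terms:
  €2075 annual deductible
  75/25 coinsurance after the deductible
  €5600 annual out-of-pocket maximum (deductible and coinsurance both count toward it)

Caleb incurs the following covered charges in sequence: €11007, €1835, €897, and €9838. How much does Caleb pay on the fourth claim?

€609

#1 (€11007): €2075 finishes the deductible; €8932 goes to coinsurance; 25% of €8932 = €2233. Patient pays €4308; OOP now €4308.
#2 (€1835): deductible already satisfied, so patient's share is 25% × €1835 = €458.75. Patient owes €458.75 (running OOP €4766.75).
#3 (€897): 25% coinsurance on €897 = €224.25. Cost to patient: €224.25. OOP to date €4991.
#4 (€9838): deductible met; 25% of €9838 = €2459.50. OOP would hit €7450.50 > €5600, so the cap limits the patient to €5600 − €4991 = €609.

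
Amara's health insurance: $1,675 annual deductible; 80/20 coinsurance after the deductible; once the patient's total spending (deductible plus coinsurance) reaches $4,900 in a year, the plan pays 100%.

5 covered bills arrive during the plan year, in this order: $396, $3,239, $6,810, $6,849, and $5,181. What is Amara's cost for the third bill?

$1,362

Claim 1 — $396: entire amount goes to the deductible. Patient pays $396; OOP now $396.
Claim 2 — $3,239: $1,279 finishes the deductible; $1,960 goes to coinsurance; coinsurance $1,960 × 20% = $392. Patient owes $1,671 (running OOP $2,067).
Claim 3 — $6,810: deductible met; 20% of $6,810 = $1,362. Cost to patient: $1,362. OOP to date $3,429.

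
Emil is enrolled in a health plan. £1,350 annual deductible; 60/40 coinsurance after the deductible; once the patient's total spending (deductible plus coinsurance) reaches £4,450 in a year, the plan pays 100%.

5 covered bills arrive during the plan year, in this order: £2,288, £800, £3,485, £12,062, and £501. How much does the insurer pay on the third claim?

Bill 1, £2,288: deductible takes £1,350, £938 remains; patient's 40% is £375.20. Patient owes £1,725.20 (running OOP £1,725.20). Plan pays £2,288 − £1,725.20 = £562.80.
Bill 2, £800: 40% coinsurance on £800 = £320. Cost to patient: £320. OOP to date £2,045.20. Plan pays £800 − £320 = £480.
Bill 3, £3,485: deductible met; 40% of £3,485 = £1,394. Cost to patient: £1,394. OOP to date £3,439.20. Plan pays £3,485 − £1,394 = £2,091.

£2,091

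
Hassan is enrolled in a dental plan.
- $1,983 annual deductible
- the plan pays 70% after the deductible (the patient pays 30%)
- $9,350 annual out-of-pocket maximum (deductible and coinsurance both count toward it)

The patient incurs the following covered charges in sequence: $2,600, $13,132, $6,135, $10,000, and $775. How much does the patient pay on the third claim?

$1,840.50

Bill 1, $2,600: deductible takes $1,983, $617 remains; 30% of $617 = $185.10. Cost to patient: $2,168.10. OOP to date $2,168.10.
Bill 2, $13,132: deductible already satisfied, so patient's share is 30% × $13,132 = $3,939.60. Cost to patient: $3,939.60. OOP to date $6,107.70.
Bill 3, $6,135: 30% coinsurance on $6,135 = $1,840.50. Patient pays $1,840.50; OOP now $7,948.20.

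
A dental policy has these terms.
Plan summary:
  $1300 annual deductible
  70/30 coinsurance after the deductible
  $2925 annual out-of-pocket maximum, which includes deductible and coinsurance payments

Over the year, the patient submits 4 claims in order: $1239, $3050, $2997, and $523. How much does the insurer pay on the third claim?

Claim 1 — $1239: all of it applies to the deductible. Patient owes $1239 (running OOP $1239). Insurer: $1239 − $1239 = $0.
Claim 2 — $3050: deductible takes $61, $2989 remains; coinsurance $2989 × 30% = $896.70. Patient pays $957.70; OOP now $2196.70. Plan pays $3050 − $957.70 = $2092.30.
Claim 3 — $2997: 30% coinsurance on $2997 = $899.10. Adding that to $2196.70 gives $3095.80, past the $2925 cap; patient pays only $2925 − $2196.70 = $728.30. Insurer: $2997 − $728.30 = $2268.70.

$2268.70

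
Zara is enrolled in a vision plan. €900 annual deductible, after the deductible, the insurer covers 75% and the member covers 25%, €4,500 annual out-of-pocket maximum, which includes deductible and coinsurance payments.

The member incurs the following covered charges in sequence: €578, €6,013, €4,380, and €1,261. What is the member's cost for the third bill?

#1 (€578): all of it applies to the deductible. Cost to member: €578. OOP to date €578.
#2 (€6,013): €322 to deductible, leaving €5,691; member's 25% is €1,422.75. Member owes €1,744.75 (running OOP €2,322.75).
#3 (€4,380): deductible already satisfied, so member's share is 25% × €4,380 = €1,095. Member owes €1,095 (running OOP €3,417.75).

€1,095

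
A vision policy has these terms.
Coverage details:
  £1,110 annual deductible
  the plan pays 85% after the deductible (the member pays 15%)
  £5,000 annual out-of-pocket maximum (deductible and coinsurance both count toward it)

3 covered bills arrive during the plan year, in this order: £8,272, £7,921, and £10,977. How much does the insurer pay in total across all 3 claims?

£22,170

Bill 1, £8,272: £1,110 to deductible, leaving £7,162; member's 15% is £1,074.30. Member owes £2,184.30 (running OOP £2,184.30). Insurer: £8,272 − £2,184.30 = £6,087.70.
Bill 2, £7,921: deductible already satisfied, so member's share is 15% × £7,921 = £1,188.15. Cost to member: £1,188.15. OOP to date £3,372.45. Plan pays £7,921 − £1,188.15 = £6,732.85.
Bill 3, £10,977: deductible already satisfied, so member's share is 15% × £10,977 = £1,646.55. That would push OOP to £5,019, over the £5,000 cap, so member pays £5,000 − £3,372.45 = £1,627.55. Plan pays £10,977 − £1,627.55 = £9,349.45.
Insurer total = bills − member's total = £27,170 − £5,000 = £22,170.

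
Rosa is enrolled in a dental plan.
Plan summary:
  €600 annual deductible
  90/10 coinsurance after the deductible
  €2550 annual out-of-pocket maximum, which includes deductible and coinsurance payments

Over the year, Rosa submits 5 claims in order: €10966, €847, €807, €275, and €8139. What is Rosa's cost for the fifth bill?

Claim 1 — €10966: €600 to deductible, leaving €10366; coinsurance €10366 × 10% = €1036.60. Patient pays €1636.60; OOP now €1636.60.
Claim 2 — €847: deductible already satisfied, so patient's share is 10% × €847 = €84.70. Cost to patient: €84.70. OOP to date €1721.30.
Claim 3 — €807: 10% coinsurance on €807 = €80.70. Patient owes €80.70 (running OOP €1802).
Claim 4 — €275: deductible met; 10% of €275 = €27.50. Patient pays €27.50; OOP now €1829.50.
Claim 5 — €8139: 10% coinsurance on €8139 = €813.90. That would push OOP to €2643.40, over the €2550 cap, so patient pays €2550 − €1829.50 = €720.50.

€720.50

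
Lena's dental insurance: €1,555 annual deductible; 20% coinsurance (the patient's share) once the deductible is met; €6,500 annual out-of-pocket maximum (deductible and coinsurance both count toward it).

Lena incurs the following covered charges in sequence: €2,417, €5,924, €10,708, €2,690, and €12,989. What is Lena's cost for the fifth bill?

Bill 1, €2,417: deductible takes €1,555, €862 remains; 20% of €862 = €172.40. Patient pays €1,727.40; OOP now €1,727.40.
Bill 2, €5,924: deductible met; 20% of €5,924 = €1,184.80. Patient pays €1,184.80; OOP now €2,912.20.
Bill 3, €10,708: deductible already satisfied, so patient's share is 20% × €10,708 = €2,141.60. Cost to patient: €2,141.60. OOP to date €5,053.80.
Bill 4, €2,690: 20% coinsurance on €2,690 = €538. Patient owes €538 (running OOP €5,591.80).
Bill 5, €12,989: deductible met; 20% of €12,989 = €2,597.80. OOP would hit €8,189.60 > €6,500, so the cap limits the patient to €6,500 − €5,591.80 = €908.20.

€908.20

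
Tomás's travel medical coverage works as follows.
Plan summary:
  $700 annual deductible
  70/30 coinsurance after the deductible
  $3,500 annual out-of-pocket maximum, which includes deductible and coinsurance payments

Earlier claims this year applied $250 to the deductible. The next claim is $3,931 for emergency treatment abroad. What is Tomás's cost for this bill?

$250 of the $700 deductible is already met, leaving $450.
The remaining $3,481 (= $3,931 − $450) moves to coinsurance.
Traveler's 30% share of $3,481 is $1,044.30.
So the traveler owes $450 + $1,044.30 = $1,494.30 before any cap.
Year-to-date out-of-pocket becomes $250 + $1,494.30 = $1,744.30, still under the $3,500 maximum, so no cap applies.

$1,494.30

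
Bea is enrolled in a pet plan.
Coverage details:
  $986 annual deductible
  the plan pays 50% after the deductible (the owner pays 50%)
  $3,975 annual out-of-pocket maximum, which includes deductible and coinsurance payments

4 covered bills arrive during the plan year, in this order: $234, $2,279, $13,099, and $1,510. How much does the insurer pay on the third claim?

Bill 1, $234: entire amount goes to the deductible. Cost to owner: $234. OOP to date $234. Insurer: $234 − $234 = $0.
Bill 2, $2,279: $752 finishes the deductible; $1,527 goes to coinsurance; coinsurance $1,527 × 50% = $763.50. Cost to owner: $1,515.50. OOP to date $1,749.50. Insurer: $2,279 − $1,515.50 = $763.50.
Bill 3, $13,099: 50% coinsurance on $13,099 = $6,549.50. OOP would hit $8,299 > $3,975, so the cap limits the owner to $3,975 − $1,749.50 = $2,225.50. Plan pays $13,099 − $2,225.50 = $10,873.50.

$10,873.50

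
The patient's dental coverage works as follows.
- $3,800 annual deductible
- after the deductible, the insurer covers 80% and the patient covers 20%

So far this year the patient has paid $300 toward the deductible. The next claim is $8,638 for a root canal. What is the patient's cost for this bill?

Deductible still to meet: $3,800 − $300 = $3,500.
After the $3,500 deductible portion, $8,638 − $3,500 = $5,138 is subject to coinsurance.
Patient's 20% share of $5,138 is $1,027.60.
That puts the patient's cost at $3,500 + $1,027.60 = $4,527.60.

$4,527.60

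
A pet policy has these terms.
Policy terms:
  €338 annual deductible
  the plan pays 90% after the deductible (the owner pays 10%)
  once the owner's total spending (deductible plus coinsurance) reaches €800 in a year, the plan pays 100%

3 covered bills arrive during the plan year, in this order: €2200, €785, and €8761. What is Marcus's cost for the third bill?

Bill 1, €2200: €338 to deductible, leaving €1862; 10% of €1862 = €186.20. Owner owes €524.20 (running OOP €524.20).
Bill 2, €785: deductible already satisfied, so owner's share is 10% × €785 = €78.50. Owner owes €78.50 (running OOP €602.70).
Bill 3, €8761: deductible met; 10% of €8761 = €876.10. Adding that to €602.70 gives €1478.80, past the €800 cap; owner pays only €800 − €602.70 = €197.30.

€197.30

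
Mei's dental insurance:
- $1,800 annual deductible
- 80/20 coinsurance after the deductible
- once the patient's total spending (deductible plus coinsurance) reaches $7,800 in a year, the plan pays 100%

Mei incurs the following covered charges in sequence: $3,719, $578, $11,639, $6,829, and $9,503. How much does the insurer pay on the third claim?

#1 ($3,719): deductible takes $1,800, $1,919 remains; coinsurance $1,919 × 20% = $383.80. Cost to patient: $2,183.80. OOP to date $2,183.80. Insurer: $3,719 − $2,183.80 = $1,535.20.
#2 ($578): deductible met; 20% of $578 = $115.60. Patient owes $115.60 (running OOP $2,299.40). Insurer: $578 − $115.60 = $462.40.
#3 ($11,639): deductible already satisfied, so patient's share is 20% × $11,639 = $2,327.80. Patient owes $2,327.80 (running OOP $4,627.20). Plan pays $11,639 − $2,327.80 = $9,311.20.

$9,311.20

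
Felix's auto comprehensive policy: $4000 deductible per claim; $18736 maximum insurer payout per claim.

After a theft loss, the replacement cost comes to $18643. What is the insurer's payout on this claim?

$14643

Less the $4000 deductible: $18643 − $4000 = $14643.
$14643 ≤ $18736, so the limit doesn't bind; insurer pays $14643.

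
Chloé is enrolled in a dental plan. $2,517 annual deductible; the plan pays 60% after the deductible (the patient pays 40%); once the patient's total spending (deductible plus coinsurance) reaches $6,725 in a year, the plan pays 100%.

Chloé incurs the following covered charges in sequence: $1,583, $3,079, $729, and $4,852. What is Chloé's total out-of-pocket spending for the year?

$5,607.40

#1 ($1,583): fully absorbed by the deductible. Patient owes $1,583 (running OOP $1,583).
#2 ($3,079): $934 finishes the deductible; $2,145 goes to coinsurance; coinsurance $2,145 × 40% = $858. Patient pays $1,792; OOP now $3,375.
#3 ($729): deductible already satisfied, so patient's share is 40% × $729 = $291.60. Cost to patient: $291.60. OOP to date $3,666.60.
#4 ($4,852): deductible already satisfied, so patient's share is 40% × $4,852 = $1,940.80. Cost to patient: $1,940.80. OOP to date $5,607.40.
Total paid by the patient: $1,583 + $1,792 + $291.60 + $1,940.80 = $5,607.40.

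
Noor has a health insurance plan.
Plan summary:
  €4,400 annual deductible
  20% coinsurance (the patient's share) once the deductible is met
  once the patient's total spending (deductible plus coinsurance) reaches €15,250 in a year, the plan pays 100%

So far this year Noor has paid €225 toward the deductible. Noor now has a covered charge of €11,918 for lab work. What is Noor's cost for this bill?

€5,723.60

Deductible still to meet: €4,400 − €225 = €4,175.
That leaves €11,918 − €4,175 = €7,743 for coinsurance.
20% of €7,743 = €1,548.60 falls to the patient.
That puts the patient's cost at €4,175 + €1,548.60 = €5,723.60 before any cap.
Cumulative spending €225 + €5,723.60 = €5,948.60 stays under the €15,250 maximum.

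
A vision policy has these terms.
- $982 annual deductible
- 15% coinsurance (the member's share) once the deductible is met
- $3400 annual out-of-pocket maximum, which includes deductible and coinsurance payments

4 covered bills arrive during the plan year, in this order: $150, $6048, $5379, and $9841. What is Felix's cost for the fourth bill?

$828.75

#1 ($150): entire amount goes to the deductible. Member pays $150; OOP now $150.
#2 ($6048): deductible takes $832, $5216 remains; 15% of $5216 = $782.40. Cost to member: $1614.40. OOP to date $1764.40.
#3 ($5379): deductible already satisfied, so member's share is 15% × $5379 = $806.85. Member pays $806.85; OOP now $2571.25.
#4 ($9841): deductible already satisfied, so member's share is 15% × $9841 = $1476.15. That would push OOP to $4047.40, over the $3400 cap, so member pays $3400 − $2571.25 = $828.75.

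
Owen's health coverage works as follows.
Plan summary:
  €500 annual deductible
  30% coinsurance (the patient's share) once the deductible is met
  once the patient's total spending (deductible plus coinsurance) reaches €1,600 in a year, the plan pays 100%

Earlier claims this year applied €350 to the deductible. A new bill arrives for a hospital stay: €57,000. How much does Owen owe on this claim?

€350 of the €500 deductible is already met, leaving €150.
That leaves €57,000 − €150 = €56,850 for coinsurance.
Patient's 30% share of €56,850 is €17,055.
That puts the patient's cost at €150 + €17,055 = €17,205 before any cap.
Year-to-date out-of-pocket would reach €350 + €17,205 = €17,555, above the €1,600 maximum, so the patient pays only €1,600 − €350 = €1,250.

€1,250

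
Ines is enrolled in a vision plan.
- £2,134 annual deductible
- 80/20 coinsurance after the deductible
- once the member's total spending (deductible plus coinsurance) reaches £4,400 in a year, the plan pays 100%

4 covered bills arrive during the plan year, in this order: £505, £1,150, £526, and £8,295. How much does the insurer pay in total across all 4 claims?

£6,673.60

Claim 1 (£505): fully absorbed by the deductible. Member owes £505 (running OOP £505). Insurer: £505 − £505 = £0.
Claim 2 (£1,150): entire amount goes to the deductible. Member pays £1,150; OOP now £1,655. Plan pays £1,150 − £1,150 = £0.
Claim 3 (£526): £479 finishes the deductible; £47 goes to coinsurance; coinsurance £47 × 20% = £9.40. Member pays £488.40; OOP now £2,143.40. Plan pays £526 − £488.40 = £37.60.
Claim 4 (£8,295): 20% coinsurance on £8,295 = £1,659. Member pays £1,659; OOP now £3,802.40. Plan pays £8,295 − £1,659 = £6,636.
Insurer total: £0 + £0 + £37.60 + £6,636 = £6,673.60.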